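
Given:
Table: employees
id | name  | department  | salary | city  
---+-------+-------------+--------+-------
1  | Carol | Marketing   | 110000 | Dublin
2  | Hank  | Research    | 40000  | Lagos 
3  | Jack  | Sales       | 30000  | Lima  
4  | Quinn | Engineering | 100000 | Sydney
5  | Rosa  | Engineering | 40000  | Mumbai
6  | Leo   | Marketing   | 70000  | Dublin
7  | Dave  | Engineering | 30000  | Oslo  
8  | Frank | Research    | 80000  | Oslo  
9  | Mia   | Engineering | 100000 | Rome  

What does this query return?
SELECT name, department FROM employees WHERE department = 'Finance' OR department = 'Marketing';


Filtering: department = 'Finance' OR 'Marketing'
Matching: 2 rows

2 rows:
Carol, Marketing
Leo, Marketing


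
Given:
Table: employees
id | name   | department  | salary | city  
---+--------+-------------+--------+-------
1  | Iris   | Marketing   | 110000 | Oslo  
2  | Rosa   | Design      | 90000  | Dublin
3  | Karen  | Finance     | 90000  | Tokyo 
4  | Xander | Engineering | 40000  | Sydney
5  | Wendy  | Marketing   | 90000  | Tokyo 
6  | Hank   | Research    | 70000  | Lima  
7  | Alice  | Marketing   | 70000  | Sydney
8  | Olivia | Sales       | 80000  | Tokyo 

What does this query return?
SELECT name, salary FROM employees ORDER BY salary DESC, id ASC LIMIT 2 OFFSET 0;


Sort by salary DESC (id ASC tiebreak), then skip 0 and take 2
Rows 1 through 2

2 rows:
Iris, 110000
Rosa, 90000


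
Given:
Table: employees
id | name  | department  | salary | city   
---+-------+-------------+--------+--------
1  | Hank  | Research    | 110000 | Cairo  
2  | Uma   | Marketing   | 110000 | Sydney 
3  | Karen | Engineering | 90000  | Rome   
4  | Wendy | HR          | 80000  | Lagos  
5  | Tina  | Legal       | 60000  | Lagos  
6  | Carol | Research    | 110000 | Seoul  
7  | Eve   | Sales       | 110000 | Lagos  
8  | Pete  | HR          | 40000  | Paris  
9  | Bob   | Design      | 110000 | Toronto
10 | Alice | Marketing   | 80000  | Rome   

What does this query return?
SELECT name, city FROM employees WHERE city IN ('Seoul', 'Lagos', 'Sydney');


Filtering: city IN ('Seoul', 'Lagos', 'Sydney')
Matching: 5 rows

5 rows:
Uma, Sydney
Wendy, Lagos
Tina, Lagos
Carol, Seoul
Eve, Lagos


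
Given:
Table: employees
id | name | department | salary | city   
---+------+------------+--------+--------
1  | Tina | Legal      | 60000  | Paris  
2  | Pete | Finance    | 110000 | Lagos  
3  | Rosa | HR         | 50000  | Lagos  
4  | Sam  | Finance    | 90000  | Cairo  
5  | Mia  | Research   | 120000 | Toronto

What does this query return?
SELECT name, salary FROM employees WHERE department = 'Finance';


Filtering: department = 'Finance'
Matching rows: 2

2 rows:
Pete, 110000
Sam, 90000


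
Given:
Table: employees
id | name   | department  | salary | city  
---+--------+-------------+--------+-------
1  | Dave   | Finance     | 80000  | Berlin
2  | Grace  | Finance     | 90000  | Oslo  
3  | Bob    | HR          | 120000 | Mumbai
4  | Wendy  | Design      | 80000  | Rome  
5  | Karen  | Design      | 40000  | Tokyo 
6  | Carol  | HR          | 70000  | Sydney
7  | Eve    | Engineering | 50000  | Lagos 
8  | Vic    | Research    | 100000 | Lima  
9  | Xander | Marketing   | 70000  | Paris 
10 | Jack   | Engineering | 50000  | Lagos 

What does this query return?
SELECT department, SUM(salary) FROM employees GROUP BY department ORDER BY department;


Summing salary within each department:
  Design: 80000 + 40000 = 120000
  Engineering: 50000 + 50000 = 100000
  Finance: 80000 + 90000 = 170000
  HR: 120000 + 70000 = 190000
  Marketing: 70000 = 70000
  Research: 100000 = 100000


6 groups:
Design, 120000
Engineering, 100000
Finance, 170000
HR, 190000
Marketing, 70000
Research, 100000


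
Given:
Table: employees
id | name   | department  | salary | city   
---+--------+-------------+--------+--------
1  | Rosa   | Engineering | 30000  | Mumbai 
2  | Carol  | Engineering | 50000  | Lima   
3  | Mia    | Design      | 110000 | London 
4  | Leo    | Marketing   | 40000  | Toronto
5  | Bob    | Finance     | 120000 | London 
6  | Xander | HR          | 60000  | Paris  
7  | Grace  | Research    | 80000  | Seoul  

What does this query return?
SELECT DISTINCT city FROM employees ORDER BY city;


All 'city' values (row order): Mumbai, Lima, London, Toronto, London, Paris, Seoul
Removing duplicates leaves 6 unique value(s).

6 values:
Lima
London
Mumbai
Paris
Seoul
Toronto


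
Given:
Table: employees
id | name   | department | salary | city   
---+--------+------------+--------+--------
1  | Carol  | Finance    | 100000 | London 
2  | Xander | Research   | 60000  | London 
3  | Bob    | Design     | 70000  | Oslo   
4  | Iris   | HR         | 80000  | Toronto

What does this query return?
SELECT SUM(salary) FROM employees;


SUM(salary) = 100000 + 60000 + 70000 + 80000 = 310000

310000


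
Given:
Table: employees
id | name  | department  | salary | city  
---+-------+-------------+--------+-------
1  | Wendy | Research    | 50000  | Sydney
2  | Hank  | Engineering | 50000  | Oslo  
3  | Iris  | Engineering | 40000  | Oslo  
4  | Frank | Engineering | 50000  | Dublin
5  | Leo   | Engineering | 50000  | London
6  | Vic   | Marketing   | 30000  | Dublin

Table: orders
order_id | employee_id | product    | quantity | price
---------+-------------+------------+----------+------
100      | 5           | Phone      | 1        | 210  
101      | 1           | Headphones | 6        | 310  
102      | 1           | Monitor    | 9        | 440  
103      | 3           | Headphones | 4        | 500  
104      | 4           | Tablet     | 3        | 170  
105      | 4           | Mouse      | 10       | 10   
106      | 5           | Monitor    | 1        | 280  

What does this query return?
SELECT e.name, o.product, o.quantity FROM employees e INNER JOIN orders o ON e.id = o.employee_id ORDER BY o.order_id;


Joining employees.id = orders.employee_id:
  employee Leo (id=5) -> order Phone
  employee Wendy (id=1) -> order Headphones
  employee Wendy (id=1) -> order Monitor
  employee Iris (id=3) -> order Headphones
  employee Frank (id=4) -> order Tablet
  employee Frank (id=4) -> order Mouse
  employee Leo (id=5) -> order Monitor


7 rows:
Leo, Phone, 1
Wendy, Headphones, 6
Wendy, Monitor, 9
Iris, Headphones, 4
Frank, Tablet, 3
Frank, Mouse, 10
Leo, Monitor, 1


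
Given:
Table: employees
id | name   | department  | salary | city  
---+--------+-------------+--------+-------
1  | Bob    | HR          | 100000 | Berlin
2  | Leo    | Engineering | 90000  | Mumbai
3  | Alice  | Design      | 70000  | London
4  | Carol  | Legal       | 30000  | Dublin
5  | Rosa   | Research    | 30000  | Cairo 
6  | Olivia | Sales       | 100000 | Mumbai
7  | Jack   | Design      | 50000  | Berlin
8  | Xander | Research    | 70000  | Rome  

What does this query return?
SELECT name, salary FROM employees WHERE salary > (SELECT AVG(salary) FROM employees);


Subquery: AVG(salary) = 67500.0
Filtering: salary > 67500.0
  Bob (100000) -> MATCH
  Leo (90000) -> MATCH
  Alice (70000) -> MATCH
  Olivia (100000) -> MATCH
  Xander (70000) -> MATCH


5 rows:
Bob, 100000
Leo, 90000
Alice, 70000
Olivia, 100000
Xander, 70000


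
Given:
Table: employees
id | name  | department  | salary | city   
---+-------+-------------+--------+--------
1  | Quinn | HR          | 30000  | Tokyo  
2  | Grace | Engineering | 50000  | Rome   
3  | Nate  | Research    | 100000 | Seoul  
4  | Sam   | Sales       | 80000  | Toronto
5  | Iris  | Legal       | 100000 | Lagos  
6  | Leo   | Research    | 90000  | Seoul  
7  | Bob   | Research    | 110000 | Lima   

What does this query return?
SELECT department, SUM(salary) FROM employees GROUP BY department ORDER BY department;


Summing salary within each department:
  Engineering: 50000 = 50000
  HR: 30000 = 30000
  Legal: 100000 = 100000
  Research: 100000 + 90000 + 110000 = 300000
  Sales: 80000 = 80000


5 groups:
Engineering, 50000
HR, 30000
Legal, 100000
Research, 300000
Sales, 80000


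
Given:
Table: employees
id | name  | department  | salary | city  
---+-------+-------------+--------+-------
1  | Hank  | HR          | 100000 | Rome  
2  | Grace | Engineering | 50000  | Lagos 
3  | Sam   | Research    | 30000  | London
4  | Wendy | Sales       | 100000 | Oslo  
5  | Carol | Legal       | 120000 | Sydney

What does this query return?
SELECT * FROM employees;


SELECT * returns all 5 rows with all columns

5 rows:
1, Hank, HR, 100000, Rome
2, Grace, Engineering, 50000, Lagos
3, Sam, Research, 30000, London
4, Wendy, Sales, 100000, Oslo
5, Carol, Legal, 120000, Sydney


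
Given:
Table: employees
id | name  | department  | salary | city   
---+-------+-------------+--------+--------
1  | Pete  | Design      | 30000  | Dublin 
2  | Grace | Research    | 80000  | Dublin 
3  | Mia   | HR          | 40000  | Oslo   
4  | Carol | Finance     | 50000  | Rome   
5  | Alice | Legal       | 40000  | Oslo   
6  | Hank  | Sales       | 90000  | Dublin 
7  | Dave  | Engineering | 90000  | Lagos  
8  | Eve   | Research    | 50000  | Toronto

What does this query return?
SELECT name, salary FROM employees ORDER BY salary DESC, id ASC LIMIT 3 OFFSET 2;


Sort by salary DESC (id ASC tiebreak), then skip 2 and take 3
Rows 3 through 5

3 rows:
Grace, 80000
Carol, 50000
Eve, 50000


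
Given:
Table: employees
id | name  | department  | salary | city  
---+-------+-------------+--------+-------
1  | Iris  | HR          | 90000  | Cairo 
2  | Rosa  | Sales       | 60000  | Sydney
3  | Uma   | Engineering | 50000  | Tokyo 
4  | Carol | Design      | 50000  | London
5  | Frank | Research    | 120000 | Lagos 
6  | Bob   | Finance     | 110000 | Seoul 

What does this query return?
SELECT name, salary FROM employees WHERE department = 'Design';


Filtering: department = 'Design'
Matching rows: 1

1 rows:
Carol, 50000


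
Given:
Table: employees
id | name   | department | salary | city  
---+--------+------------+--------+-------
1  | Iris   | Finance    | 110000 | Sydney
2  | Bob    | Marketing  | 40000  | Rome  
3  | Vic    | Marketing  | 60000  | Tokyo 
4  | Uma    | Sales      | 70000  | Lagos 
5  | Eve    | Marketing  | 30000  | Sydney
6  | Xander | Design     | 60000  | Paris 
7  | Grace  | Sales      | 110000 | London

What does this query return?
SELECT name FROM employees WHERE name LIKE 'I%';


LIKE 'I%' matches names starting with 'I'
Matching: 1

1 rows:
Iris


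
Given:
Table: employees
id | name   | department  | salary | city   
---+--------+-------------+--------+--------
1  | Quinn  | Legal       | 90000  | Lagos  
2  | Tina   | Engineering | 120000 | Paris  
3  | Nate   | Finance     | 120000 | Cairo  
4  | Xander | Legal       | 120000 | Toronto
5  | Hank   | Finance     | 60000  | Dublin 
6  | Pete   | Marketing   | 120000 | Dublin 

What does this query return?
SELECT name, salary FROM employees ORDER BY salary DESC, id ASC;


Sorting by salary DESC, then id ASC for ties

6 rows:
Tina, 120000
Nate, 120000
Xander, 120000
Pete, 120000
Quinn, 90000
Hank, 60000


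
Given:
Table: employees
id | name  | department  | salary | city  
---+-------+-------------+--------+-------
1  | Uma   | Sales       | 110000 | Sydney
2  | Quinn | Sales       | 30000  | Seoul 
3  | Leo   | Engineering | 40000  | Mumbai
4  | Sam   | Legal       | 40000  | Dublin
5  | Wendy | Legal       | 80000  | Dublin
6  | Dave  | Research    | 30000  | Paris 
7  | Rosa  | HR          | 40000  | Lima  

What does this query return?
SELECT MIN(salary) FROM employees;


Salaries: 110000, 30000, 40000, 40000, 80000, 30000, 40000
MIN = 30000

30000


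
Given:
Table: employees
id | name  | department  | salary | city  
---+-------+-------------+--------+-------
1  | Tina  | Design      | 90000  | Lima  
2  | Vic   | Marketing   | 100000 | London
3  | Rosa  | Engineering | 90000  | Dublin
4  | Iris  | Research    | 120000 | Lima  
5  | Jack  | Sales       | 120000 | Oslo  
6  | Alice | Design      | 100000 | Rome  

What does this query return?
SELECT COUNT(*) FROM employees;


COUNT(*) counts all rows

6


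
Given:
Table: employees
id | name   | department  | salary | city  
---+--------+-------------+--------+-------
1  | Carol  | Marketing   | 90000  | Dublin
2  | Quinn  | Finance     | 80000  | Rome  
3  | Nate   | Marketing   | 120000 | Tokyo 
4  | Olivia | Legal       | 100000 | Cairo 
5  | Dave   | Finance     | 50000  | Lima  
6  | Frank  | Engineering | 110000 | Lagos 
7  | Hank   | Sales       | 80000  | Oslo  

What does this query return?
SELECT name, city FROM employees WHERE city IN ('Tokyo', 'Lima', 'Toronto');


Filtering: city IN ('Tokyo', 'Lima', 'Toronto')
Matching: 2 rows

2 rows:
Nate, Tokyo
Dave, Lima


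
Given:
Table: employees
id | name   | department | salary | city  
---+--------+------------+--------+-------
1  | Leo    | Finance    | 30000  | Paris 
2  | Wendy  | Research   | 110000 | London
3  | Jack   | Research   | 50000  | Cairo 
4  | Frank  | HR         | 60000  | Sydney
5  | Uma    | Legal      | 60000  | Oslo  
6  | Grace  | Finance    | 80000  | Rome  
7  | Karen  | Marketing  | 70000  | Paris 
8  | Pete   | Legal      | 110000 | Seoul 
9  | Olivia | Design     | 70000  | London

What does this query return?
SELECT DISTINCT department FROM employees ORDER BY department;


All 'department' values (row order): Finance, Research, Research, HR, Legal, Finance, Marketing, Legal, Design
Removing duplicates leaves 6 unique value(s).

6 values:
Design
Finance
HR
Legal
Marketing
Research


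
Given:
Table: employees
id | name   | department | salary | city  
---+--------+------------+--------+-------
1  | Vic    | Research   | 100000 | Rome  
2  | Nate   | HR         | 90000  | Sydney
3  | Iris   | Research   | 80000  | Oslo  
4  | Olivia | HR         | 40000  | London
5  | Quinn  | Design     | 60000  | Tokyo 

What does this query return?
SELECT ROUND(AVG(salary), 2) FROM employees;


SUM(salary) = 370000
COUNT = 5
ROUND(AVG, 2) = ROUND(370000 / 5, 2) = 74000.0

74000.0


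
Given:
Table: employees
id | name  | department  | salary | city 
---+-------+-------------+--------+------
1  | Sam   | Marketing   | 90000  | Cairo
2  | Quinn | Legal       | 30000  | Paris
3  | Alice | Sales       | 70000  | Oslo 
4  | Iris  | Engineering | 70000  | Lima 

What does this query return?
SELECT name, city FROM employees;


Projecting columns: name, city

4 rows:
Sam, Cairo
Quinn, Paris
Alice, Oslo
Iris, Lima


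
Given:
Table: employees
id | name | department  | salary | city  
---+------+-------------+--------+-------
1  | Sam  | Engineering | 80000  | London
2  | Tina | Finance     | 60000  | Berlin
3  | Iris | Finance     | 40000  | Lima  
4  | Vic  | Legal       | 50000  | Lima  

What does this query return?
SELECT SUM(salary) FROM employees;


SUM(salary) = 80000 + 60000 + 40000 + 50000 = 230000

230000


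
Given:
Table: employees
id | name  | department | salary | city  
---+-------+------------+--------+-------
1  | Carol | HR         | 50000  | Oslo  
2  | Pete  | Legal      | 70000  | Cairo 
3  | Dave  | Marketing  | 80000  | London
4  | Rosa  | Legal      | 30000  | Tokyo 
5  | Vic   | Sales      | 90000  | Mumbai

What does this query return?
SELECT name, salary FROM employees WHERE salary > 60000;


Filtering: salary > 60000
Matching: 3 rows

3 rows:
Pete, 70000
Dave, 80000
Vic, 90000


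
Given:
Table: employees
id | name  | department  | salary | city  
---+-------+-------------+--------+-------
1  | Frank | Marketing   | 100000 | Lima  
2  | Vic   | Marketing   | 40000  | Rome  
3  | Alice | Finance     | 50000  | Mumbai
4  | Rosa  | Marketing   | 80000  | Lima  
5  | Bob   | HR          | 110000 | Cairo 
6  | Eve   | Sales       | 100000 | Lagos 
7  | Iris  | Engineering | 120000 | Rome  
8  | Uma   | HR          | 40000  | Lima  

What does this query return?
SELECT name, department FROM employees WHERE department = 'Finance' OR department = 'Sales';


Filtering: department = 'Finance' OR 'Sales'
Matching: 2 rows

2 rows:
Alice, Finance
Eve, Sales


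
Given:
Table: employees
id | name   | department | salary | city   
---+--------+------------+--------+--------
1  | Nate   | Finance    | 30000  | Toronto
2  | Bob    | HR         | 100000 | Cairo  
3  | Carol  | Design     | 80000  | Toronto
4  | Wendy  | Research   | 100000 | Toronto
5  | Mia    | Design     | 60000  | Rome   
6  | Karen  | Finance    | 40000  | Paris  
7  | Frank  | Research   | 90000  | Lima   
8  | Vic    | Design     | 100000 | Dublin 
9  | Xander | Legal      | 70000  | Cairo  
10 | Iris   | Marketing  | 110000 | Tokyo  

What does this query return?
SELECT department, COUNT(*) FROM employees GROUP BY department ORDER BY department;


Assigning each row to its department group:
  Nate -> Finance
  Bob -> HR
  Carol -> Design
  Wendy -> Research
  Mia -> Design
  Karen -> Finance
  Frank -> Research
  Vic -> Design
  Xander -> Legal
  Iris -> Marketing


6 groups:
Design, 3
Finance, 2
HR, 1
Legal, 1
Marketing, 1
Research, 2


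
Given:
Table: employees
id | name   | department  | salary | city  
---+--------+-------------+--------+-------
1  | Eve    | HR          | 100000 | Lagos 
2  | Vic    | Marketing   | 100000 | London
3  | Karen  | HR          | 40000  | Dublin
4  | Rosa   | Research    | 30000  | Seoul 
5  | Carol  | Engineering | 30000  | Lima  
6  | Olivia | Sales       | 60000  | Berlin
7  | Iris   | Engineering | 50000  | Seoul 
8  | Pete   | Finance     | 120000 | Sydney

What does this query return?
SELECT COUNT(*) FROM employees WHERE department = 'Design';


Counting rows where department = 'Design'


0


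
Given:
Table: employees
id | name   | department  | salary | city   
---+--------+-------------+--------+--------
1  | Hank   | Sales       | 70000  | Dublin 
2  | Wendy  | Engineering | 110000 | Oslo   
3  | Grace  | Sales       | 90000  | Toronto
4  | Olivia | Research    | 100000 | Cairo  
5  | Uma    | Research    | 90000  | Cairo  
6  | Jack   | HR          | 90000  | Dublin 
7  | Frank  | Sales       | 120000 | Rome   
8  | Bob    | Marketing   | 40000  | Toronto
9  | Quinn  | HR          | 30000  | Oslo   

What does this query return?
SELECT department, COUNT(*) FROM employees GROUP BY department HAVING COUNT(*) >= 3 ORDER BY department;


Groups with count >= 3:
  Sales: 3 -> PASS
  Engineering: 1 -> filtered out
  HR: 2 -> filtered out
  Marketing: 1 -> filtered out
  Research: 2 -> filtered out


1 groups:
Sales, 3


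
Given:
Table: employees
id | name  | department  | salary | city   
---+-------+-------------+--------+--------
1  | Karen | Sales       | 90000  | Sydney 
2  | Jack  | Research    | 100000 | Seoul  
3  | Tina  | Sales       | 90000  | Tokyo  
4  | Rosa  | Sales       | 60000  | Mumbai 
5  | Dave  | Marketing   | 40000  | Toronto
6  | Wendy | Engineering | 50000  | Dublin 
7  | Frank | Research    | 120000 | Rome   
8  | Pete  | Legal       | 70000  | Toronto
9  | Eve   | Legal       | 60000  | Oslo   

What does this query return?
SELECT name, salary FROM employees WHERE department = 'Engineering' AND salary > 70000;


Filtering: department = 'Engineering' AND salary > 70000
Matching: 0 rows

Empty result set (0 rows)


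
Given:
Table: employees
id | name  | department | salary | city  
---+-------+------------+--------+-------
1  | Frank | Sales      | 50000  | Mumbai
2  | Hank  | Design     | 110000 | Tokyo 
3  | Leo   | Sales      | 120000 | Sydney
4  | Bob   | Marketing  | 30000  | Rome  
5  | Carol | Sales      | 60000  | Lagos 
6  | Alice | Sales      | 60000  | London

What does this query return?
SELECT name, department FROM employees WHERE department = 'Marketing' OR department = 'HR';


Filtering: department = 'Marketing' OR 'HR'
Matching: 1 rows

1 rows:
Bob, Marketing


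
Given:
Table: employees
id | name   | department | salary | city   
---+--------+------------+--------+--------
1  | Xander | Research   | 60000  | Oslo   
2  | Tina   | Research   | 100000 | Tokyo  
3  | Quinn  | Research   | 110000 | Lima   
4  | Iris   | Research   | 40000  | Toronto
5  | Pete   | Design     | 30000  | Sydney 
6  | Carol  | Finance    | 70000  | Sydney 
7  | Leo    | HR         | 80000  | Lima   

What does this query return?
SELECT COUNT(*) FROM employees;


COUNT(*) counts all rows

7


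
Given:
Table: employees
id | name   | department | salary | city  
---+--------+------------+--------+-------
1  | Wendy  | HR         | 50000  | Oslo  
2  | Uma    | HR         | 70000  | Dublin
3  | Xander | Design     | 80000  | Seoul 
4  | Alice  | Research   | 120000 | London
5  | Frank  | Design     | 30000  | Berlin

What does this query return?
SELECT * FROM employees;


SELECT * returns all 5 rows with all columns

5 rows:
1, Wendy, HR, 50000, Oslo
2, Uma, HR, 70000, Dublin
3, Xander, Design, 80000, Seoul
4, Alice, Research, 120000, London
5, Frank, Design, 30000, Berlin


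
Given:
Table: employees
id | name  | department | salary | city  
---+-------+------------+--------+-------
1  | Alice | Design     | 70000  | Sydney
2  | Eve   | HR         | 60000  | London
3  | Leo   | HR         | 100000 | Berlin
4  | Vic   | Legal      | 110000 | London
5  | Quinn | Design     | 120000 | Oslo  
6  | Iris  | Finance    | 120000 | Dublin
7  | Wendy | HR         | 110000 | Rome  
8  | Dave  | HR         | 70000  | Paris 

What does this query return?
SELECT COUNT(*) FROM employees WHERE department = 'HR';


Counting rows where department = 'HR'
  Eve -> MATCH
  Leo -> MATCH
  Wendy -> MATCH
  Dave -> MATCH


4


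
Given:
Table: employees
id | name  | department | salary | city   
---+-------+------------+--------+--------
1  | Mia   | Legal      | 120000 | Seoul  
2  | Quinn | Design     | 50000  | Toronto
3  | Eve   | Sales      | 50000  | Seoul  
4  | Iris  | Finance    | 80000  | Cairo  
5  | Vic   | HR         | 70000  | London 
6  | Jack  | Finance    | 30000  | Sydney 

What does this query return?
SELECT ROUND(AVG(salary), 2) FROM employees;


SUM(salary) = 400000
COUNT = 6
ROUND(AVG, 2) = ROUND(400000 / 6, 2) = 66666.67

66666.67


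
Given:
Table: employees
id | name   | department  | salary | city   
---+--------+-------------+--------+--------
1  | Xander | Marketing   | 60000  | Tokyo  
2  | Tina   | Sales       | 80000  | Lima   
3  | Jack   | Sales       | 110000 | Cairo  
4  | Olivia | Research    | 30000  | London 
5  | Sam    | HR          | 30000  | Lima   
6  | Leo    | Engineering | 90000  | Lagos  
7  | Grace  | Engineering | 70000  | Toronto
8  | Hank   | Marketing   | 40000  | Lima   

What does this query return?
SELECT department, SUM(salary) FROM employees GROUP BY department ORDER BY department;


Summing salary within each department:
  Engineering: 90000 + 70000 = 160000
  HR: 30000 = 30000
  Marketing: 60000 + 40000 = 100000
  Research: 30000 = 30000
  Sales: 80000 + 110000 = 190000


5 groups:
Engineering, 160000
HR, 30000
Marketing, 100000
Research, 30000
Sales, 190000


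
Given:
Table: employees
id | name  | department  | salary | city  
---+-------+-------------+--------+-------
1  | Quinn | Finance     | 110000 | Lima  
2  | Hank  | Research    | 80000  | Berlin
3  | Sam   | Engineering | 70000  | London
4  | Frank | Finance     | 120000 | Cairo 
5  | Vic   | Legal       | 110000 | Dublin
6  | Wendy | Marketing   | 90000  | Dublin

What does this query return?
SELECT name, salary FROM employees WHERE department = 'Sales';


Filtering: department = 'Sales'
Matching rows: 0

Empty result set (0 rows)


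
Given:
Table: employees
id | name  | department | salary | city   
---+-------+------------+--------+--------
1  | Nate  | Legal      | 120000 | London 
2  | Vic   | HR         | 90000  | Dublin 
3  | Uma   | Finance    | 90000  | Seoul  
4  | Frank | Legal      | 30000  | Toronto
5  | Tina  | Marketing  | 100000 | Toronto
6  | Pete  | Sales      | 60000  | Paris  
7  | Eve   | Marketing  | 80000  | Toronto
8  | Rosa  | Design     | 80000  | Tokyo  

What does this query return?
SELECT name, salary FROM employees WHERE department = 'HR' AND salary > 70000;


Filtering: department = 'HR' AND salary > 70000
Matching: 1 rows

1 rows:
Vic, 90000


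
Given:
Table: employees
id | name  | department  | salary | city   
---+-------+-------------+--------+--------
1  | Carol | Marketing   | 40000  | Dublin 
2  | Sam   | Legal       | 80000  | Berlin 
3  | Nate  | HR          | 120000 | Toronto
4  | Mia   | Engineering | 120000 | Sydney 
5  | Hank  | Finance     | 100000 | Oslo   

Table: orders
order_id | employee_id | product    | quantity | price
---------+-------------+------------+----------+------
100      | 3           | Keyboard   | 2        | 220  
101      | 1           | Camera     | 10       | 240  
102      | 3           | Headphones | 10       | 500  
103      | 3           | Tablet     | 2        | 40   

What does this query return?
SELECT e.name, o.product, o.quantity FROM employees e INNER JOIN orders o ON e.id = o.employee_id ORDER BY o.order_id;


Joining employees.id = orders.employee_id:
  employee Nate (id=3) -> order Keyboard
  employee Carol (id=1) -> order Camera
  employee Nate (id=3) -> order Headphones
  employee Nate (id=3) -> order Tablet


4 rows:
Nate, Keyboard, 2
Carol, Camera, 10
Nate, Headphones, 10
Nate, Tablet, 2


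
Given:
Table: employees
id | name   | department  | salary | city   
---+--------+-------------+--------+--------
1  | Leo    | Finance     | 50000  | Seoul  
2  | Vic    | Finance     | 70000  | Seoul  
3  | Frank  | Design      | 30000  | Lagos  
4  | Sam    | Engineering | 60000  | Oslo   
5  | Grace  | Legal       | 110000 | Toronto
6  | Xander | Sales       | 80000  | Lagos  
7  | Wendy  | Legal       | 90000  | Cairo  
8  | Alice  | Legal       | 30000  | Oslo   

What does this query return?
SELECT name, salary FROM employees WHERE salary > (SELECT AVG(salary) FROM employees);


Subquery: AVG(salary) = 65000.0
Filtering: salary > 65000.0
  Vic (70000) -> MATCH
  Grace (110000) -> MATCH
  Xander (80000) -> MATCH
  Wendy (90000) -> MATCH


4 rows:
Vic, 70000
Grace, 110000
Xander, 80000
Wendy, 90000


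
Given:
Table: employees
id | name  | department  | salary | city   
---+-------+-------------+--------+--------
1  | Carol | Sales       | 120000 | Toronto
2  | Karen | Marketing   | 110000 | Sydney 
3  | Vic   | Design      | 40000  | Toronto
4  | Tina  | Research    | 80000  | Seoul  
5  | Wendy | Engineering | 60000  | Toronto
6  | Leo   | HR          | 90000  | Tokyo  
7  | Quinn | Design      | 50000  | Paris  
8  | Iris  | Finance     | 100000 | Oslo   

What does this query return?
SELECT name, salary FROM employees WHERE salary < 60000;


Filtering: salary < 60000
Matching: 2 rows

2 rows:
Vic, 40000
Quinn, 50000


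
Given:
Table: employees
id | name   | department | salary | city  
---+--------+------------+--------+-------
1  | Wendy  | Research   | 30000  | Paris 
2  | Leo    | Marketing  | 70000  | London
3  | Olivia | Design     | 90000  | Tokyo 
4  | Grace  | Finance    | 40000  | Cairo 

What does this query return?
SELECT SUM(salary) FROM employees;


SUM(salary) = 30000 + 70000 + 90000 + 40000 = 230000

230000


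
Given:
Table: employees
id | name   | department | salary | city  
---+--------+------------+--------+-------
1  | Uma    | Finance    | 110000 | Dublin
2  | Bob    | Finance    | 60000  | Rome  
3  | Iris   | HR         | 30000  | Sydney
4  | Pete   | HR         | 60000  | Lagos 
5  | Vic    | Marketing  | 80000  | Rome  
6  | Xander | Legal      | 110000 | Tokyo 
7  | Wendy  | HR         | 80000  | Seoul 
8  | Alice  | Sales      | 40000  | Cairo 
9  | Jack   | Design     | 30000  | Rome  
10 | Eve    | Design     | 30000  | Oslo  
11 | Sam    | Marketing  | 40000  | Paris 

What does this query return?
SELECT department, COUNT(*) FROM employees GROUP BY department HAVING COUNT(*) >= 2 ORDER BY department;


Groups with count >= 2:
  Design: 2 -> PASS
  Finance: 2 -> PASS
  HR: 3 -> PASS
  Marketing: 2 -> PASS
  Legal: 1 -> filtered out
  Sales: 1 -> filtered out


4 groups:
Design, 2
Finance, 2
HR, 3
Marketing, 2


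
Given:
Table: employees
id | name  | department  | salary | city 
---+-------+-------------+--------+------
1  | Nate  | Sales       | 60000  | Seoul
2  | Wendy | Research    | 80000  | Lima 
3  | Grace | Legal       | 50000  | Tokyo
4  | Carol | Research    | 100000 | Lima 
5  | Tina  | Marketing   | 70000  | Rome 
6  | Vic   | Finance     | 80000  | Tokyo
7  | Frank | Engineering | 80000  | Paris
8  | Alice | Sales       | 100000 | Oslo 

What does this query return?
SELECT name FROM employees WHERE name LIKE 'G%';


LIKE 'G%' matches names starting with 'G'
Matching: 1

1 rows:
Grace


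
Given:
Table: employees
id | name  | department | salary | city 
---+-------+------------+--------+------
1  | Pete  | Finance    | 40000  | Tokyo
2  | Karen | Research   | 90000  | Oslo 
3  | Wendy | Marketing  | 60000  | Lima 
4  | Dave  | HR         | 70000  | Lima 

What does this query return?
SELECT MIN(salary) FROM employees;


Salaries: 40000, 90000, 60000, 70000
MIN = 40000

40000


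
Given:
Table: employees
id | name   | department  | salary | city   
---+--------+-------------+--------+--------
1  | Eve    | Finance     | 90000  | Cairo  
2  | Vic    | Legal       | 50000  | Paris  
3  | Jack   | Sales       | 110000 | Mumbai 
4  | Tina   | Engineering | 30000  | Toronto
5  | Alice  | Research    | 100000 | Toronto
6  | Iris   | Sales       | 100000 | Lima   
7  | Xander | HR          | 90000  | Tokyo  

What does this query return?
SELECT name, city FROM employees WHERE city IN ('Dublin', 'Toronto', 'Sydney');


Filtering: city IN ('Dublin', 'Toronto', 'Sydney')
Matching: 2 rows

2 rows:
Tina, Toronto
Alice, Toronto


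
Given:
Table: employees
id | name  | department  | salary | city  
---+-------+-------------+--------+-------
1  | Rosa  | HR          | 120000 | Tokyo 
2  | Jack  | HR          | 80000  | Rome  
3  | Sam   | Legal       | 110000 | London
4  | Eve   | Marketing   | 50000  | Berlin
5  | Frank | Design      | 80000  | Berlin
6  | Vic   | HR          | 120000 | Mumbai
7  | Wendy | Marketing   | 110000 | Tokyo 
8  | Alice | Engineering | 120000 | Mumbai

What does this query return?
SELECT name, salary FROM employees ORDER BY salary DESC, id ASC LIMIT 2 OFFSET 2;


Sort by salary DESC (id ASC tiebreak), then skip 2 and take 2
Rows 3 through 4

2 rows:
Alice, 120000
Sam, 110000


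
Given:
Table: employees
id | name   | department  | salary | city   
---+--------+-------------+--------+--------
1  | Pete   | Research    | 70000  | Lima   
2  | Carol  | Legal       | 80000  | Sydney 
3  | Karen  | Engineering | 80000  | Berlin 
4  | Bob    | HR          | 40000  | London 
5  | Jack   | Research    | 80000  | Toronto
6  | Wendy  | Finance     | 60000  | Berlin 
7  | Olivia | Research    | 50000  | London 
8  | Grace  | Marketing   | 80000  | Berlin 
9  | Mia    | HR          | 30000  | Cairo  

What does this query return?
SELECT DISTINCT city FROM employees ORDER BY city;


All 'city' values (row order): Lima, Sydney, Berlin, London, Toronto, Berlin, London, Berlin, Cairo
Removing duplicates leaves 6 unique value(s).

6 values:
Berlin
Cairo
Lima
London
Sydney
Toronto


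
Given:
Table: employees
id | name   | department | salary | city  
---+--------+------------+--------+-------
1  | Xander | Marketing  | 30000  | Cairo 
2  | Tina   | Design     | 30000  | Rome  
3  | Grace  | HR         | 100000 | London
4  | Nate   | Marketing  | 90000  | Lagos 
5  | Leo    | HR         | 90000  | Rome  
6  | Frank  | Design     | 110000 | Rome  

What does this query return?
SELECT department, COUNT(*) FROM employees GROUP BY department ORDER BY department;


Assigning each row to its department group:
  Xander -> Marketing
  Tina -> Design
  Grace -> HR
  Nate -> Marketing
  Leo -> HR
  Frank -> Design


3 groups:
Design, 2
HR, 2
Marketing, 2


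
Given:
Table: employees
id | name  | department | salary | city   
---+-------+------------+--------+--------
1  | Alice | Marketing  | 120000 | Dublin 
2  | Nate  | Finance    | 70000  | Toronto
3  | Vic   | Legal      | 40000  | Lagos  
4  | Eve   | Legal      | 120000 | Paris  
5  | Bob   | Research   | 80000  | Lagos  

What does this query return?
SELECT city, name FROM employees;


Projecting columns: city, name

5 rows:
Dublin, Alice
Toronto, Nate
Lagos, Vic
Paris, Eve
Lagos, Bob


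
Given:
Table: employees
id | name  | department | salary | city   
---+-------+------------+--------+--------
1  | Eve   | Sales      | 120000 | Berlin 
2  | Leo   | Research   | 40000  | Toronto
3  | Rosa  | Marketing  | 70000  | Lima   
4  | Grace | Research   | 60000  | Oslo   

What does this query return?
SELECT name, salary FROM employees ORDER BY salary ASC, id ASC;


Sorting by salary ASC, then id ASC for ties

4 rows:
Leo, 40000
Grace, 60000
Rosa, 70000
Eve, 120000


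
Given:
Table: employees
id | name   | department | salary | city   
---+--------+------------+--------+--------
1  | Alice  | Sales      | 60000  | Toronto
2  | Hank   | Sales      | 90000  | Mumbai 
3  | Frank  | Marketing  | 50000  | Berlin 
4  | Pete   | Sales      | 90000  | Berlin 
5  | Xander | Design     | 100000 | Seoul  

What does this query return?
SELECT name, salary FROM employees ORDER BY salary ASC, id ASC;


Sorting by salary ASC, then id ASC for ties

5 rows:
Frank, 50000
Alice, 60000
Hank, 90000
Pete, 90000
Xander, 100000


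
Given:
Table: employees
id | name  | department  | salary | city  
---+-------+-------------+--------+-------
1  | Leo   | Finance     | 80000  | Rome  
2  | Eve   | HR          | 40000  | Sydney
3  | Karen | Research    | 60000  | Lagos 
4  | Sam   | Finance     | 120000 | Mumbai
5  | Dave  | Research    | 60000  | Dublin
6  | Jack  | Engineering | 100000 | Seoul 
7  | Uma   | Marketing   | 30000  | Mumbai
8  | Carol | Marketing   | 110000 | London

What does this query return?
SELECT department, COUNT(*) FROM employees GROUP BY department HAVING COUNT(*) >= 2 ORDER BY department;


Groups with count >= 2:
  Finance: 2 -> PASS
  Marketing: 2 -> PASS
  Research: 2 -> PASS
  Engineering: 1 -> filtered out
  HR: 1 -> filtered out


3 groups:
Finance, 2
Marketing, 2
Research, 2


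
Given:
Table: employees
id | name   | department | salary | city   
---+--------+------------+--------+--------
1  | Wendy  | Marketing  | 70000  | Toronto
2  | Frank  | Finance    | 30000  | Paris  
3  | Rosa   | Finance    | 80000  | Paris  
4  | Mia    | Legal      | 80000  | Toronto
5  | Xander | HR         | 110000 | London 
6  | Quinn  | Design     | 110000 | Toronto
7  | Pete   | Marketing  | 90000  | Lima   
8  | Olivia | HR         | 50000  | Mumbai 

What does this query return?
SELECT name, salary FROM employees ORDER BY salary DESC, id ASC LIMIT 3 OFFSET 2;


Sort by salary DESC (id ASC tiebreak), then skip 2 and take 3
Rows 3 through 5

3 rows:
Pete, 90000
Rosa, 80000
Mia, 80000


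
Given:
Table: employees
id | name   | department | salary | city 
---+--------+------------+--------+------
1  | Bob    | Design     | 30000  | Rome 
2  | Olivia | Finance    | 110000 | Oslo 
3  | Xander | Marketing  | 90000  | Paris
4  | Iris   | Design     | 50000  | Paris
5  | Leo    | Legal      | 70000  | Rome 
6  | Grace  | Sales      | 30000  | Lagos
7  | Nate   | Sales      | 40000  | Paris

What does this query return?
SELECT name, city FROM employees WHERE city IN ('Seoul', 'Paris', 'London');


Filtering: city IN ('Seoul', 'Paris', 'London')
Matching: 3 rows

3 rows:
Xander, Paris
Iris, Paris
Nate, Paris


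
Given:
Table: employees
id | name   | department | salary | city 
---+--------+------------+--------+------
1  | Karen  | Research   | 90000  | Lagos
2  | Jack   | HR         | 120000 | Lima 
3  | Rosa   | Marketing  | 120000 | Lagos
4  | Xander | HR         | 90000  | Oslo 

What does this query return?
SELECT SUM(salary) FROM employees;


SUM(salary) = 90000 + 120000 + 120000 + 90000 = 420000

420000


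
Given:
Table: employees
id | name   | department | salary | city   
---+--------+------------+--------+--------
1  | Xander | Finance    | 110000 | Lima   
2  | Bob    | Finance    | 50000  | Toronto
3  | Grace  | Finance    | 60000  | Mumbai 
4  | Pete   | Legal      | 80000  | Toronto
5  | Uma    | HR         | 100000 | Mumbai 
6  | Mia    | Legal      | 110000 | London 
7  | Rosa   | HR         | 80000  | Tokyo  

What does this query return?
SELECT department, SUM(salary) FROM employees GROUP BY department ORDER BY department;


Summing salary within each department:
  Finance: 110000 + 50000 + 60000 = 220000
  HR: 100000 + 80000 = 180000
  Legal: 80000 + 110000 = 190000


3 groups:
Finance, 220000
HR, 180000
Legal, 190000


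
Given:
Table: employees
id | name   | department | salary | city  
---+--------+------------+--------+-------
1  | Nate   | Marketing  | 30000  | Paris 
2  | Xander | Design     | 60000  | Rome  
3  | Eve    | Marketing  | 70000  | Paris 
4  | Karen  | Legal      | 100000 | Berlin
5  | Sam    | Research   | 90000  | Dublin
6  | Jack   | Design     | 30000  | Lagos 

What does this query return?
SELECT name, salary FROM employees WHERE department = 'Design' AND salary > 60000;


Filtering: department = 'Design' AND salary > 60000
Matching: 0 rows

Empty result set (0 rows)


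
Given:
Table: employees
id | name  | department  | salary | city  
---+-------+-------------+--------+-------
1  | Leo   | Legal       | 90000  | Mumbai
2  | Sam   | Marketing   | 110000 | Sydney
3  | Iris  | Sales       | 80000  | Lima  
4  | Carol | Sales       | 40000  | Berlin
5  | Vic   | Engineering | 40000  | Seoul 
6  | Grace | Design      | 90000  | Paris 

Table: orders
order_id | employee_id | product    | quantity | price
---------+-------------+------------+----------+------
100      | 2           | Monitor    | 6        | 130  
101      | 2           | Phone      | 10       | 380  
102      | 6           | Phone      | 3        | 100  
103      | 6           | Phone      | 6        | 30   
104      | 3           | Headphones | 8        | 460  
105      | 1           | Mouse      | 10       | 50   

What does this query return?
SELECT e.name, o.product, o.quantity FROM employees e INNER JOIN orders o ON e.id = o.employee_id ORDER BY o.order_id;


Joining employees.id = orders.employee_id:
  employee Sam (id=2) -> order Monitor
  employee Sam (id=2) -> order Phone
  employee Grace (id=6) -> order Phone
  employee Grace (id=6) -> order Phone
  employee Iris (id=3) -> order Headphones
  employee Leo (id=1) -> order Mouse


6 rows:
Sam, Monitor, 6
Sam, Phone, 10
Grace, Phone, 3
Grace, Phone, 6
Iris, Headphones, 8
Leo, Mouse, 10


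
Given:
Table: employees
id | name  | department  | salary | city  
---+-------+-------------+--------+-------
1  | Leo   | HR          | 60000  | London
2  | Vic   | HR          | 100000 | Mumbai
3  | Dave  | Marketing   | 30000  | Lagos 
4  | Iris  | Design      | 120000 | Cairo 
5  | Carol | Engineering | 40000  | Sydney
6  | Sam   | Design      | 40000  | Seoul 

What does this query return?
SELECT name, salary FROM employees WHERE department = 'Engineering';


Filtering: department = 'Engineering'
Matching rows: 1

1 rows:
Carol, 40000


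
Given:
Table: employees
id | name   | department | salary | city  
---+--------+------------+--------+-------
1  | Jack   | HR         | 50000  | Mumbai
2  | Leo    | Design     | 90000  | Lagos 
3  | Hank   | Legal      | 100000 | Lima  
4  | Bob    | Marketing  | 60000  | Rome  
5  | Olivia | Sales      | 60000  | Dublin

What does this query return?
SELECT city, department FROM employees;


Projecting columns: city, department

5 rows:
Mumbai, HR
Lagos, Design
Lima, Legal
Rome, Marketing
Dublin, Sales


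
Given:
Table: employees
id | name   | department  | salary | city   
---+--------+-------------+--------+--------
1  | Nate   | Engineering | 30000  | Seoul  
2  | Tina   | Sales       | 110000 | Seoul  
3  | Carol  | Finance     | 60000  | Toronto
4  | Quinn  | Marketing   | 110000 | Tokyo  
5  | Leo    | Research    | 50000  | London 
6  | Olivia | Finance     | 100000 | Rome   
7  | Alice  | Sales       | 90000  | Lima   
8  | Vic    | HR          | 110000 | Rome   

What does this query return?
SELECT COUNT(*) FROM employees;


COUNT(*) counts all rows

8
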